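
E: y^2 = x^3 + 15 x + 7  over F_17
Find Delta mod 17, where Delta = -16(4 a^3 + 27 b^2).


4 a^3 + 27 b^2 = 4*15^3 + 27*7^2 = 13500 + 1323 = 14823
Delta = -16 * (14823) = -237168
Delta mod 17 = 16

Delta = 16 (mod 17)


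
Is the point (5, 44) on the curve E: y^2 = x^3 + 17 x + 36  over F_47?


Check whether y^2 = x^3 + 17 x + 36 (mod 47) for (x, y) = (5, 44).
LHS: y^2 = 44^2 mod 47 = 9
RHS: x^3 + 17 x + 36 = 5^3 + 17*5 + 36 mod 47 = 11
LHS != RHS

No, not on the curve


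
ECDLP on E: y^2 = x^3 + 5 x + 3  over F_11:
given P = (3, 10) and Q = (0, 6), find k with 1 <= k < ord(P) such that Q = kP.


Enumerate multiples of P until we hit Q = (0, 6):
  1P = (3, 10)
  2P = (8, 4)
  3P = (1, 3)
  4P = (0, 6)
Match found at i = 4.

k = 4


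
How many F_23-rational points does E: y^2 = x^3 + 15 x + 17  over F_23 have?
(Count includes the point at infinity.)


For each x in F_23, count y with y^2 = x^3 + 15 x + 17 mod 23:
  x = 2: RHS = 9, y in [3, 20]  -> 2 point(s)
  x = 4: RHS = 3, y in [7, 16]  -> 2 point(s)
  x = 6: RHS = 1, y in [1, 22]  -> 2 point(s)
  x = 11: RHS = 18, y in [8, 15]  -> 2 point(s)
  x = 12: RHS = 16, y in [4, 19]  -> 2 point(s)
  x = 14: RHS = 4, y in [2, 21]  -> 2 point(s)
  x = 15: RHS = 6, y in [11, 12]  -> 2 point(s)
  x = 16: RHS = 6, y in [11, 12]  -> 2 point(s)
  x = 18: RHS = 1, y in [1, 22]  -> 2 point(s)
  x = 19: RHS = 8, y in [10, 13]  -> 2 point(s)
  x = 21: RHS = 2, y in [5, 18]  -> 2 point(s)
  x = 22: RHS = 1, y in [1, 22]  -> 2 point(s)
Affine points: 24. Add the point at infinity: total = 25.

#E(F_23) = 25


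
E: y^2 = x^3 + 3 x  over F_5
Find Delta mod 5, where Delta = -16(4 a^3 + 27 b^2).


4 a^3 + 27 b^2 = 4*3^3 + 27*0^2 = 108 + 0 = 108
Delta = -16 * (108) = -1728
Delta mod 5 = 2

Delta = 2 (mod 5)


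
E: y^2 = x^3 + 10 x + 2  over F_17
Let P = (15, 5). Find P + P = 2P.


Doubling: s = (3 x1^2 + a) / (2 y1)
s = (3*15^2 + 10) / (2*5) mod 17 = 9
x3 = s^2 - 2 x1 mod 17 = 9^2 - 2*15 = 0
y3 = s (x1 - x3) - y1 mod 17 = 9 * (15 - 0) - 5 = 11

2P = (0, 11)


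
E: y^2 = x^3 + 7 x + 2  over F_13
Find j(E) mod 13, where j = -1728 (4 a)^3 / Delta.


Delta = -16(4 a^3 + 27 b^2) mod 13 = 6
-1728 * (4 a)^3 = -1728 * (4*7)^3 mod 13 = 8
j = 8 * 6^(-1) mod 13 = 10

j = 10 (mod 13)


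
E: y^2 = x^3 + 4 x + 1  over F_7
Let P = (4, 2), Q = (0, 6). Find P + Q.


P != Q, so use the chord formula.
s = (y2 - y1) / (x2 - x1) = (4) / (3) mod 7 = 6
x3 = s^2 - x1 - x2 mod 7 = 6^2 - 4 - 0 = 4
y3 = s (x1 - x3) - y1 mod 7 = 6 * (4 - 4) - 2 = 5

P + Q = (4, 5)


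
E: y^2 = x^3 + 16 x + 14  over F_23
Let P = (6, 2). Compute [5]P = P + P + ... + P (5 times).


k = 5 = 101_2 (binary, LSB first: 101)
Double-and-add from P = (6, 2):
  bit 0 = 1: acc = O + (6, 2) = (6, 2)
  bit 1 = 0: acc unchanged = (6, 2)
  bit 2 = 1: acc = (6, 2) + (6, 2) = (6, 21)

5P = (6, 21)


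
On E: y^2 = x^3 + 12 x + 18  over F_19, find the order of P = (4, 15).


Compute successive multiples of P until we hit O:
  1P = (4, 15)
  2P = (15, 1)
  3P = (9, 0)
  4P = (15, 18)
  5P = (4, 4)
  6P = O

ord(P) = 6


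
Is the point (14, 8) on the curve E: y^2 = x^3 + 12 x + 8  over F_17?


Check whether y^2 = x^3 + 12 x + 8 (mod 17) for (x, y) = (14, 8).
LHS: y^2 = 8^2 mod 17 = 13
RHS: x^3 + 12 x + 8 = 14^3 + 12*14 + 8 mod 17 = 13
LHS = RHS

Yes, on the curve


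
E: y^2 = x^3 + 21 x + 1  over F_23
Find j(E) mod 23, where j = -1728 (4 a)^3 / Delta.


Delta = -16(4 a^3 + 27 b^2) mod 23 = 11
-1728 * (4 a)^3 = -1728 * (4*21)^3 mod 23 = 18
j = 18 * 11^(-1) mod 23 = 10

j = 10 (mod 23)


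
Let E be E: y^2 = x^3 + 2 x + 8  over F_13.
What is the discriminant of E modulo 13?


4 a^3 + 27 b^2 = 4*2^3 + 27*8^2 = 32 + 1728 = 1760
Delta = -16 * (1760) = -28160
Delta mod 13 = 11

Delta = 11 (mod 13)


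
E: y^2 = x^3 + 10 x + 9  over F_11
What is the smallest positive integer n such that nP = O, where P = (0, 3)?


Compute successive multiples of P until we hit O:
  1P = (0, 3)
  2P = (4, 5)
  3P = (10, 3)
  4P = (1, 8)
  5P = (2, 9)
  6P = (7, 9)
  7P = (9, 5)
  8P = (3, 0)
  ... (continuing to 16P)
  16P = O

ord(P) = 16


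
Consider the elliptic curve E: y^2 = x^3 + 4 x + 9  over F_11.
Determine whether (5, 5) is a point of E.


Check whether y^2 = x^3 + 4 x + 9 (mod 11) for (x, y) = (5, 5).
LHS: y^2 = 5^2 mod 11 = 3
RHS: x^3 + 4 x + 9 = 5^3 + 4*5 + 9 mod 11 = 0
LHS != RHS

No, not on the curve


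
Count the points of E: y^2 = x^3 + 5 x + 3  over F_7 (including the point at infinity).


For each x in F_7, count y with y^2 = x^3 + 5 x + 3 mod 7:
  x = 1: RHS = 2, y in [3, 4]  -> 2 point(s)
  x = 2: RHS = 0, y in [0]  -> 1 point(s)
  x = 6: RHS = 4, y in [2, 5]  -> 2 point(s)
Affine points: 5. Add the point at infinity: total = 6.

#E(F_7) = 6


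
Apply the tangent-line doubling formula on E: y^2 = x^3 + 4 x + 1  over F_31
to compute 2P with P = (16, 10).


Doubling: s = (3 x1^2 + a) / (2 y1)
s = (3*16^2 + 4) / (2*10) mod 31 = 20
x3 = s^2 - 2 x1 mod 31 = 20^2 - 2*16 = 27
y3 = s (x1 - x3) - y1 mod 31 = 20 * (16 - 27) - 10 = 18

2P = (27, 18)


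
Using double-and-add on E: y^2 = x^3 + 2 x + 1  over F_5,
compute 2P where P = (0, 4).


k = 2 = 10_2 (binary, LSB first: 01)
Double-and-add from P = (0, 4):
  bit 0 = 0: acc unchanged = O
  bit 1 = 1: acc = O + (1, 2) = (1, 2)

2P = (1, 2)


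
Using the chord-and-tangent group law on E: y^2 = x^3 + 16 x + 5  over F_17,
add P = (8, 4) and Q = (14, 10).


P != Q, so use the chord formula.
s = (y2 - y1) / (x2 - x1) = (6) / (6) mod 17 = 1
x3 = s^2 - x1 - x2 mod 17 = 1^2 - 8 - 14 = 13
y3 = s (x1 - x3) - y1 mod 17 = 1 * (8 - 13) - 4 = 8

P + Q = (13, 8)


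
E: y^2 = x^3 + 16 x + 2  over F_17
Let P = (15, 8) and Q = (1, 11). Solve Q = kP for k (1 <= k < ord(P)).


Enumerate multiples of P until we hit Q = (1, 11):
  1P = (15, 8)
  2P = (6, 12)
  3P = (9, 12)
  4P = (1, 11)
Match found at i = 4.

k = 4


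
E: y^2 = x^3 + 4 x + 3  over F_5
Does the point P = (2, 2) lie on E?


Check whether y^2 = x^3 + 4 x + 3 (mod 5) for (x, y) = (2, 2).
LHS: y^2 = 2^2 mod 5 = 4
RHS: x^3 + 4 x + 3 = 2^3 + 4*2 + 3 mod 5 = 4
LHS = RHS

Yes, on the curve


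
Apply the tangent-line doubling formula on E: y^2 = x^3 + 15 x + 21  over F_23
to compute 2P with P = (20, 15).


Doubling: s = (3 x1^2 + a) / (2 y1)
s = (3*20^2 + 15) / (2*15) mod 23 = 6
x3 = s^2 - 2 x1 mod 23 = 6^2 - 2*20 = 19
y3 = s (x1 - x3) - y1 mod 23 = 6 * (20 - 19) - 15 = 14

2P = (19, 14)


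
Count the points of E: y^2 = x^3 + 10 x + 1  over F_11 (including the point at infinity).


For each x in F_11, count y with y^2 = x^3 + 10 x + 1 mod 11:
  x = 0: RHS = 1, y in [1, 10]  -> 2 point(s)
  x = 1: RHS = 1, y in [1, 10]  -> 2 point(s)
  x = 3: RHS = 3, y in [5, 6]  -> 2 point(s)
  x = 5: RHS = 0, y in [0]  -> 1 point(s)
  x = 10: RHS = 1, y in [1, 10]  -> 2 point(s)
Affine points: 9. Add the point at infinity: total = 10.

#E(F_11) = 10


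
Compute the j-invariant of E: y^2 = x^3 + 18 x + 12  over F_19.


Delta = -16(4 a^3 + 27 b^2) mod 19 = 5
-1728 * (4 a)^3 = -1728 * (4*18)^3 mod 19 = 12
j = 12 * 5^(-1) mod 19 = 10

j = 10 (mod 19)


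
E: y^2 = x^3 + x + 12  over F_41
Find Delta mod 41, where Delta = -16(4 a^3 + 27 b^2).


4 a^3 + 27 b^2 = 4*1^3 + 27*12^2 = 4 + 3888 = 3892
Delta = -16 * (3892) = -62272
Delta mod 41 = 7

Delta = 7 (mod 41)


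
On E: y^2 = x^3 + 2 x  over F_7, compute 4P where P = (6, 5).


k = 4 = 100_2 (binary, LSB first: 001)
Double-and-add from P = (6, 5):
  bit 0 = 0: acc unchanged = O
  bit 1 = 0: acc unchanged = O
  bit 2 = 1: acc = O + (0, 0) = (0, 0)

4P = (0, 0)


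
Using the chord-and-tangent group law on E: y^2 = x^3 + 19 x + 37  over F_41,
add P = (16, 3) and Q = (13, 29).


P != Q, so use the chord formula.
s = (y2 - y1) / (x2 - x1) = (26) / (38) mod 41 = 5
x3 = s^2 - x1 - x2 mod 41 = 5^2 - 16 - 13 = 37
y3 = s (x1 - x3) - y1 mod 41 = 5 * (16 - 37) - 3 = 15

P + Q = (37, 15)


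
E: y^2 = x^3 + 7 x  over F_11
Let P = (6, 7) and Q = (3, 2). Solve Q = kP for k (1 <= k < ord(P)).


Enumerate multiples of P until we hit Q = (3, 2):
  1P = (6, 7)
  2P = (3, 9)
  3P = (0, 0)
  4P = (3, 2)
Match found at i = 4.

k = 4


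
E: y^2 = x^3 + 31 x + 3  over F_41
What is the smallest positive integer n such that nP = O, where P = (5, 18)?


Compute successive multiples of P until we hit O:
  1P = (5, 18)
  2P = (36, 16)
  3P = (23, 3)
  4P = (8, 5)
  5P = (24, 37)
  6P = (13, 15)
  7P = (2, 27)
  8P = (2, 14)
  ... (continuing to 15P)
  15P = O

ord(P) = 15


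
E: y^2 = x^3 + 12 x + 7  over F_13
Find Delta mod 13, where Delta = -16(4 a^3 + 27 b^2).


4 a^3 + 27 b^2 = 4*12^3 + 27*7^2 = 6912 + 1323 = 8235
Delta = -16 * (8235) = -131760
Delta mod 13 = 8

Delta = 8 (mod 13)


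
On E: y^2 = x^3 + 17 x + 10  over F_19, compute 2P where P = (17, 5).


Doubling: s = (3 x1^2 + a) / (2 y1)
s = (3*17^2 + 17) / (2*5) mod 19 = 1
x3 = s^2 - 2 x1 mod 19 = 1^2 - 2*17 = 5
y3 = s (x1 - x3) - y1 mod 19 = 1 * (17 - 5) - 5 = 7

2P = (5, 7)


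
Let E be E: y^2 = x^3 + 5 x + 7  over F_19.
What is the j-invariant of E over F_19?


Delta = -16(4 a^3 + 27 b^2) mod 19 = 16
-1728 * (4 a)^3 = -1728 * (4*5)^3 mod 19 = 1
j = 1 * 16^(-1) mod 19 = 6

j = 6 (mod 19)


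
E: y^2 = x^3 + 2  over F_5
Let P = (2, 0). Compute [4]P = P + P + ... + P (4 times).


k = 4 = 100_2 (binary, LSB first: 001)
Double-and-add from P = (2, 0):
  bit 0 = 0: acc unchanged = O
  bit 1 = 0: acc unchanged = O
  bit 2 = 1: acc = O + O = O

4P = O


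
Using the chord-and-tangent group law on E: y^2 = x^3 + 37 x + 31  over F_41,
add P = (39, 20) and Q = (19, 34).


P != Q, so use the chord formula.
s = (y2 - y1) / (x2 - x1) = (14) / (21) mod 41 = 28
x3 = s^2 - x1 - x2 mod 41 = 28^2 - 39 - 19 = 29
y3 = s (x1 - x3) - y1 mod 41 = 28 * (39 - 29) - 20 = 14

P + Q = (29, 14)


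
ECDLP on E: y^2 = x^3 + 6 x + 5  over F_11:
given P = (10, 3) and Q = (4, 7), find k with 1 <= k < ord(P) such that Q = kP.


Enumerate multiples of P until we hit Q = (4, 7):
  1P = (10, 3)
  2P = (7, 7)
  3P = (8, 9)
  4P = (2, 6)
  5P = (0, 7)
  6P = (6, 2)
  7P = (4, 4)
  8P = (1, 1)
  9P = (1, 10)
  10P = (4, 7)
Match found at i = 10.

k = 10


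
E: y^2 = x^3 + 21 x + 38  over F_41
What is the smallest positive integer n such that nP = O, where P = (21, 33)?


Compute successive multiples of P until we hit O:
  1P = (21, 33)
  2P = (3, 13)
  3P = (40, 37)
  4P = (19, 30)
  5P = (34, 9)
  6P = (11, 40)
  7P = (14, 40)
  8P = (7, 35)
  ... (continuing to 31P)
  31P = O

ord(P) = 31


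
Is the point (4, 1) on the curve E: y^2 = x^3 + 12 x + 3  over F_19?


Check whether y^2 = x^3 + 12 x + 3 (mod 19) for (x, y) = (4, 1).
LHS: y^2 = 1^2 mod 19 = 1
RHS: x^3 + 12 x + 3 = 4^3 + 12*4 + 3 mod 19 = 1
LHS = RHS

Yes, on the curve


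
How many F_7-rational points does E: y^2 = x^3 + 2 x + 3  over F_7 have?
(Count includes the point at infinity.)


For each x in F_7, count y with y^2 = x^3 + 2 x + 3 mod 7:
  x = 2: RHS = 1, y in [1, 6]  -> 2 point(s)
  x = 3: RHS = 1, y in [1, 6]  -> 2 point(s)
  x = 6: RHS = 0, y in [0]  -> 1 point(s)
Affine points: 5. Add the point at infinity: total = 6.

#E(F_7) = 6


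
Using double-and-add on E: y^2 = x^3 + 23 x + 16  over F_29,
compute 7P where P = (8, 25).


k = 7 = 111_2 (binary, LSB first: 111)
Double-and-add from P = (8, 25):
  bit 0 = 1: acc = O + (8, 25) = (8, 25)
  bit 1 = 1: acc = (8, 25) + (8, 4) = O
  bit 2 = 1: acc = O + (8, 25) = (8, 25)

7P = (8, 25)


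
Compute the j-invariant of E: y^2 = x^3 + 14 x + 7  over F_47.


Delta = -16(4 a^3 + 27 b^2) mod 47 = 5
-1728 * (4 a)^3 = -1728 * (4*14)^3 mod 47 = 29
j = 29 * 5^(-1) mod 47 = 34

j = 34 (mod 47)


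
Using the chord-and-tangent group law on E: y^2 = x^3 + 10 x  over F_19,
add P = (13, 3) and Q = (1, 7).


P != Q, so use the chord formula.
s = (y2 - y1) / (x2 - x1) = (4) / (7) mod 19 = 6
x3 = s^2 - x1 - x2 mod 19 = 6^2 - 13 - 1 = 3
y3 = s (x1 - x3) - y1 mod 19 = 6 * (13 - 3) - 3 = 0

P + Q = (3, 0)


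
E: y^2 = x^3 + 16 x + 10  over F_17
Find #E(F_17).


For each x in F_17, count y with y^2 = x^3 + 16 x + 10 mod 17:
  x = 2: RHS = 16, y in [4, 13]  -> 2 point(s)
  x = 3: RHS = 0, y in [0]  -> 1 point(s)
  x = 4: RHS = 2, y in [6, 11]  -> 2 point(s)
  x = 6: RHS = 16, y in [4, 13]  -> 2 point(s)
  x = 8: RHS = 4, y in [2, 15]  -> 2 point(s)
  x = 9: RHS = 16, y in [4, 13]  -> 2 point(s)
  x = 11: RHS = 4, y in [2, 15]  -> 2 point(s)
  x = 12: RHS = 9, y in [3, 14]  -> 2 point(s)
  x = 13: RHS = 1, y in [1, 16]  -> 2 point(s)
  x = 15: RHS = 4, y in [2, 15]  -> 2 point(s)
Affine points: 19. Add the point at infinity: total = 20.

#E(F_17) = 20


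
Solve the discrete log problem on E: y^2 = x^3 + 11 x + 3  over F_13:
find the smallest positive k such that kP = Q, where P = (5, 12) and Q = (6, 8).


Enumerate multiples of P until we hit Q = (6, 8):
  1P = (5, 12)
  2P = (6, 5)
  3P = (12, 11)
  4P = (0, 4)
  5P = (9, 5)
  6P = (11, 5)
  7P = (11, 8)
  8P = (9, 8)
  9P = (0, 9)
  10P = (12, 2)
  11P = (6, 8)
Match found at i = 11.

k = 11


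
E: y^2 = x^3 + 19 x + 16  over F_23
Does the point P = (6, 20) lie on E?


Check whether y^2 = x^3 + 19 x + 16 (mod 23) for (x, y) = (6, 20).
LHS: y^2 = 20^2 mod 23 = 9
RHS: x^3 + 19 x + 16 = 6^3 + 19*6 + 16 mod 23 = 1
LHS != RHS

No, not on the curve


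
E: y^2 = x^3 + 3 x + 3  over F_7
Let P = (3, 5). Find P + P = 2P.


Doubling: s = (3 x1^2 + a) / (2 y1)
s = (3*3^2 + 3) / (2*5) mod 7 = 3
x3 = s^2 - 2 x1 mod 7 = 3^2 - 2*3 = 3
y3 = s (x1 - x3) - y1 mod 7 = 3 * (3 - 3) - 5 = 2

2P = (3, 2)


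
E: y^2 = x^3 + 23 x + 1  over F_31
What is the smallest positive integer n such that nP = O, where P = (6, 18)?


Compute successive multiples of P until we hit O:
  1P = (6, 18)
  2P = (16, 30)
  3P = (3, 29)
  4P = (1, 5)
  5P = (1, 26)
  6P = (3, 2)
  7P = (16, 1)
  8P = (6, 13)
  ... (continuing to 9P)
  9P = O

ord(P) = 9


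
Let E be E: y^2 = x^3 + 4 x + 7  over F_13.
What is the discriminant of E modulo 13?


4 a^3 + 27 b^2 = 4*4^3 + 27*7^2 = 256 + 1323 = 1579
Delta = -16 * (1579) = -25264
Delta mod 13 = 8

Delta = 8 (mod 13)


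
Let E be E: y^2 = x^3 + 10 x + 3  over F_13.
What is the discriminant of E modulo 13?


4 a^3 + 27 b^2 = 4*10^3 + 27*3^2 = 4000 + 243 = 4243
Delta = -16 * (4243) = -67888
Delta mod 13 = 11

Delta = 11 (mod 13)


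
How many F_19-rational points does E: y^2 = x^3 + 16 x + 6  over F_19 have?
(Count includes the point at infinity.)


For each x in F_19, count y with y^2 = x^3 + 16 x + 6 mod 19:
  x = 0: RHS = 6, y in [5, 14]  -> 2 point(s)
  x = 1: RHS = 4, y in [2, 17]  -> 2 point(s)
  x = 3: RHS = 5, y in [9, 10]  -> 2 point(s)
  x = 4: RHS = 1, y in [1, 18]  -> 2 point(s)
  x = 7: RHS = 5, y in [9, 10]  -> 2 point(s)
  x = 8: RHS = 0, y in [0]  -> 1 point(s)
  x = 9: RHS = 5, y in [9, 10]  -> 2 point(s)
  x = 10: RHS = 7, y in [8, 11]  -> 2 point(s)
  x = 12: RHS = 7, y in [8, 11]  -> 2 point(s)
  x = 13: RHS = 17, y in [6, 13]  -> 2 point(s)
  x = 15: RHS = 11, y in [7, 12]  -> 2 point(s)
  x = 16: RHS = 7, y in [8, 11]  -> 2 point(s)
  x = 17: RHS = 4, y in [2, 17]  -> 2 point(s)
Affine points: 25. Add the point at infinity: total = 26.

#E(F_19) = 26


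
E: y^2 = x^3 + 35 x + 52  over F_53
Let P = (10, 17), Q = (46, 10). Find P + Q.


P != Q, so use the chord formula.
s = (y2 - y1) / (x2 - x1) = (46) / (36) mod 53 = 16
x3 = s^2 - x1 - x2 mod 53 = 16^2 - 10 - 46 = 41
y3 = s (x1 - x3) - y1 mod 53 = 16 * (10 - 41) - 17 = 17

P + Q = (41, 17)


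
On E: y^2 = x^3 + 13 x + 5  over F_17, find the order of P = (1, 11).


Compute successive multiples of P until we hit O:
  1P = (1, 11)
  2P = (13, 5)
  3P = (16, 5)
  4P = (9, 16)
  5P = (5, 12)
  6P = (10, 8)
  7P = (8, 14)
  8P = (12, 11)
  ... (continuing to 20P)
  20P = O

ord(P) = 20


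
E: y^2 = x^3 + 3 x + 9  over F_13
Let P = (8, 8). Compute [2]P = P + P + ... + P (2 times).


k = 2 = 10_2 (binary, LSB first: 01)
Double-and-add from P = (8, 8):
  bit 0 = 0: acc unchanged = O
  bit 1 = 1: acc = O + (10, 5) = (10, 5)

2P = (10, 5)


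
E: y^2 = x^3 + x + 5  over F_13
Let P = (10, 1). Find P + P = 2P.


Doubling: s = (3 x1^2 + a) / (2 y1)
s = (3*10^2 + 1) / (2*1) mod 13 = 1
x3 = s^2 - 2 x1 mod 13 = 1^2 - 2*10 = 7
y3 = s (x1 - x3) - y1 mod 13 = 1 * (10 - 7) - 1 = 2

2P = (7, 2)


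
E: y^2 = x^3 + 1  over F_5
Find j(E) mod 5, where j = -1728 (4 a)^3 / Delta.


Delta = -16(4 a^3 + 27 b^2) mod 5 = 3
-1728 * (4 a)^3 = -1728 * (4*0)^3 mod 5 = 0
j = 0 * 3^(-1) mod 5 = 0

j = 0 (mod 5)


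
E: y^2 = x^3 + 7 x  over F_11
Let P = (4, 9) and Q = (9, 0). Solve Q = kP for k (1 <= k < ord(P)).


Enumerate multiples of P until we hit Q = (9, 0):
  1P = (4, 9)
  2P = (3, 2)
  3P = (9, 0)
Match found at i = 3.

k = 3


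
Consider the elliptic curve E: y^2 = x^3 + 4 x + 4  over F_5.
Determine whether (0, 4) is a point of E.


Check whether y^2 = x^3 + 4 x + 4 (mod 5) for (x, y) = (0, 4).
LHS: y^2 = 4^2 mod 5 = 1
RHS: x^3 + 4 x + 4 = 0^3 + 4*0 + 4 mod 5 = 4
LHS != RHS

No, not on the curve


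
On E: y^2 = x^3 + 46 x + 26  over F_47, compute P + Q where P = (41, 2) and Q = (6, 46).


P != Q, so use the chord formula.
s = (y2 - y1) / (x2 - x1) = (44) / (12) mod 47 = 35
x3 = s^2 - x1 - x2 mod 47 = 35^2 - 41 - 6 = 3
y3 = s (x1 - x3) - y1 mod 47 = 35 * (41 - 3) - 2 = 12

P + Q = (3, 12)


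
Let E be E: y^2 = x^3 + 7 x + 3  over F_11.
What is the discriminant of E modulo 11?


4 a^3 + 27 b^2 = 4*7^3 + 27*3^2 = 1372 + 243 = 1615
Delta = -16 * (1615) = -25840
Delta mod 11 = 10

Delta = 10 (mod 11)


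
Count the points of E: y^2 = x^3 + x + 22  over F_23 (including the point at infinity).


For each x in F_23, count y with y^2 = x^3 + 1 x + 22 mod 23:
  x = 1: RHS = 1, y in [1, 22]  -> 2 point(s)
  x = 2: RHS = 9, y in [3, 20]  -> 2 point(s)
  x = 3: RHS = 6, y in [11, 12]  -> 2 point(s)
  x = 7: RHS = 4, y in [2, 21]  -> 2 point(s)
  x = 8: RHS = 13, y in [6, 17]  -> 2 point(s)
  x = 9: RHS = 1, y in [1, 22]  -> 2 point(s)
  x = 13: RHS = 1, y in [1, 22]  -> 2 point(s)
  x = 15: RHS = 8, y in [10, 13]  -> 2 point(s)
  x = 19: RHS = 0, y in [0]  -> 1 point(s)
  x = 21: RHS = 12, y in [9, 14]  -> 2 point(s)
Affine points: 19. Add the point at infinity: total = 20.

#E(F_23) = 20


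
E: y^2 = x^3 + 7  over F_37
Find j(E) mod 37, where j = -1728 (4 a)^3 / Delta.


Delta = -16(4 a^3 + 27 b^2) mod 37 = 33
-1728 * (4 a)^3 = -1728 * (4*0)^3 mod 37 = 0
j = 0 * 33^(-1) mod 37 = 0

j = 0 (mod 37)


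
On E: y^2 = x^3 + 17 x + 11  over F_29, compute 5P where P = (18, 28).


k = 5 = 101_2 (binary, LSB first: 101)
Double-and-add from P = (18, 28):
  bit 0 = 1: acc = O + (18, 28) = (18, 28)
  bit 1 = 0: acc unchanged = (18, 28)
  bit 2 = 1: acc = (18, 28) + (17, 15) = (18, 1)

5P = (18, 1)


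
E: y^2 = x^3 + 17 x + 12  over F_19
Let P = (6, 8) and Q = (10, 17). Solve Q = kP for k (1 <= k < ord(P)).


Enumerate multiples of P until we hit Q = (10, 17):
  1P = (6, 8)
  2P = (12, 14)
  3P = (2, 15)
  4P = (1, 7)
  5P = (9, 18)
  6P = (13, 13)
  7P = (4, 7)
  8P = (14, 7)
  9P = (10, 2)
  10P = (10, 17)
Match found at i = 10.

k = 10


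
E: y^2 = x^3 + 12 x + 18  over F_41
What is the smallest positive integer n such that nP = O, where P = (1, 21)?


Compute successive multiples of P until we hit O:
  1P = (1, 21)
  2P = (18, 11)
  3P = (31, 28)
  4P = (5, 30)
  5P = (17, 25)
  6P = (0, 10)
  7P = (38, 23)
  8P = (33, 36)
  ... (continuing to 41P)
  41P = O

ord(P) = 41


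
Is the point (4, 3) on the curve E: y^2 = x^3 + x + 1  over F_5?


Check whether y^2 = x^3 + 1 x + 1 (mod 5) for (x, y) = (4, 3).
LHS: y^2 = 3^2 mod 5 = 4
RHS: x^3 + 1 x + 1 = 4^3 + 1*4 + 1 mod 5 = 4
LHS = RHS

Yes, on the curve


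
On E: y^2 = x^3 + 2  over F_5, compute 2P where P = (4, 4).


Doubling: s = (3 x1^2 + a) / (2 y1)
s = (3*4^2 + 0) / (2*4) mod 5 = 1
x3 = s^2 - 2 x1 mod 5 = 1^2 - 2*4 = 3
y3 = s (x1 - x3) - y1 mod 5 = 1 * (4 - 3) - 4 = 2

2P = (3, 2)


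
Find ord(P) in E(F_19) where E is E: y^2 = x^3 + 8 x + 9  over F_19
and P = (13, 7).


Compute successive multiples of P until we hit O:
  1P = (13, 7)
  2P = (0, 3)
  3P = (17, 2)
  4P = (6, 8)
  5P = (7, 3)
  6P = (10, 14)
  7P = (12, 16)
  8P = (18, 0)
  ... (continuing to 16P)
  16P = O

ord(P) = 16


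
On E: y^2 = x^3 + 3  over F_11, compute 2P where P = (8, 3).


k = 2 = 10_2 (binary, LSB first: 01)
Double-and-add from P = (8, 3):
  bit 0 = 0: acc unchanged = O
  bit 1 = 1: acc = O + (7, 7) = (7, 7)

2P = (7, 7)


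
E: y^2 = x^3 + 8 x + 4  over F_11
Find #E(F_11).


For each x in F_11, count y with y^2 = x^3 + 8 x + 4 mod 11:
  x = 0: RHS = 4, y in [2, 9]  -> 2 point(s)
  x = 3: RHS = 0, y in [0]  -> 1 point(s)
  x = 4: RHS = 1, y in [1, 10]  -> 2 point(s)
  x = 5: RHS = 4, y in [2, 9]  -> 2 point(s)
  x = 6: RHS = 4, y in [2, 9]  -> 2 point(s)
Affine points: 9. Add the point at infinity: total = 10.

#E(F_11) = 10


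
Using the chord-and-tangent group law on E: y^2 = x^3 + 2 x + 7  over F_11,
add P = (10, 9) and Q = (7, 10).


P != Q, so use the chord formula.
s = (y2 - y1) / (x2 - x1) = (1) / (8) mod 11 = 7
x3 = s^2 - x1 - x2 mod 11 = 7^2 - 10 - 7 = 10
y3 = s (x1 - x3) - y1 mod 11 = 7 * (10 - 10) - 9 = 2

P + Q = (10, 2)


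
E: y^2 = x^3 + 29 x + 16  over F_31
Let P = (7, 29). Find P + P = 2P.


Doubling: s = (3 x1^2 + a) / (2 y1)
s = (3*7^2 + 29) / (2*29) mod 31 = 18
x3 = s^2 - 2 x1 mod 31 = 18^2 - 2*7 = 0
y3 = s (x1 - x3) - y1 mod 31 = 18 * (7 - 0) - 29 = 4

2P = (0, 4)


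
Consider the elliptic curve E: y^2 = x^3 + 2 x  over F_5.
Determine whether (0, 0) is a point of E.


Check whether y^2 = x^3 + 2 x + 0 (mod 5) for (x, y) = (0, 0).
LHS: y^2 = 0^2 mod 5 = 0
RHS: x^3 + 2 x + 0 = 0^3 + 2*0 + 0 mod 5 = 0
LHS = RHS

Yes, on the curve


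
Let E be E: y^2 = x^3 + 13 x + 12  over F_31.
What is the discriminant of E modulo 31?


4 a^3 + 27 b^2 = 4*13^3 + 27*12^2 = 8788 + 3888 = 12676
Delta = -16 * (12676) = -202816
Delta mod 31 = 17

Delta = 17 (mod 31)


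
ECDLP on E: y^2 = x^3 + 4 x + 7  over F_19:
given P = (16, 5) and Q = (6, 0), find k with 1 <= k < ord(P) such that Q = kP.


Enumerate multiples of P until we hit Q = (6, 0):
  1P = (16, 5)
  2P = (12, 15)
  3P = (2, 17)
  4P = (6, 0)
Match found at i = 4.

k = 4


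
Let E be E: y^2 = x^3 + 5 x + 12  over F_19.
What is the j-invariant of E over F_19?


Delta = -16(4 a^3 + 27 b^2) mod 19 = 16
-1728 * (4 a)^3 = -1728 * (4*5)^3 mod 19 = 1
j = 1 * 16^(-1) mod 19 = 6

j = 6 (mod 19)


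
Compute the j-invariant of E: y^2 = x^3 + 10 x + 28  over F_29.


Delta = -16(4 a^3 + 27 b^2) mod 29 = 6
-1728 * (4 a)^3 = -1728 * (4*10)^3 mod 29 = 22
j = 22 * 6^(-1) mod 29 = 23

j = 23 (mod 29)


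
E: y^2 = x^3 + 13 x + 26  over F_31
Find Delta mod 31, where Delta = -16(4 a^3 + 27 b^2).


4 a^3 + 27 b^2 = 4*13^3 + 27*26^2 = 8788 + 18252 = 27040
Delta = -16 * (27040) = -432640
Delta mod 31 = 27

Delta = 27 (mod 31)


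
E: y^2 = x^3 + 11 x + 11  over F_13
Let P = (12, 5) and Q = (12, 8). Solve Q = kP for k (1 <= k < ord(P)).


Enumerate multiples of P until we hit Q = (12, 8):
  1P = (12, 5)
  2P = (5, 10)
  3P = (5, 3)
  4P = (12, 8)
Match found at i = 4.

k = 4


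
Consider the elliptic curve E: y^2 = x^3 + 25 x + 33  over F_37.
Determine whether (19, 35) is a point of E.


Check whether y^2 = x^3 + 25 x + 33 (mod 37) for (x, y) = (19, 35).
LHS: y^2 = 35^2 mod 37 = 4
RHS: x^3 + 25 x + 33 = 19^3 + 25*19 + 33 mod 37 = 4
LHS = RHS

Yes, on the curve


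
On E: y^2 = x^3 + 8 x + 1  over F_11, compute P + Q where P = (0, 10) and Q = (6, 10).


P != Q, so use the chord formula.
s = (y2 - y1) / (x2 - x1) = (0) / (6) mod 11 = 0
x3 = s^2 - x1 - x2 mod 11 = 0^2 - 0 - 6 = 5
y3 = s (x1 - x3) - y1 mod 11 = 0 * (0 - 5) - 10 = 1

P + Q = (5, 1)


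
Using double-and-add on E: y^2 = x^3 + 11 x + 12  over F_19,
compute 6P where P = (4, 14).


k = 6 = 110_2 (binary, LSB first: 011)
Double-and-add from P = (4, 14):
  bit 0 = 0: acc unchanged = O
  bit 1 = 1: acc = O + (8, 2) = (8, 2)
  bit 2 = 1: acc = (8, 2) + (10, 1) = (6, 16)

6P = (6, 16)


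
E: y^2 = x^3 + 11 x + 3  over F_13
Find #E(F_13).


For each x in F_13, count y with y^2 = x^3 + 11 x + 3 mod 13:
  x = 0: RHS = 3, y in [4, 9]  -> 2 point(s)
  x = 5: RHS = 1, y in [1, 12]  -> 2 point(s)
  x = 6: RHS = 12, y in [5, 8]  -> 2 point(s)
  x = 9: RHS = 12, y in [5, 8]  -> 2 point(s)
  x = 11: RHS = 12, y in [5, 8]  -> 2 point(s)
  x = 12: RHS = 4, y in [2, 11]  -> 2 point(s)
Affine points: 12. Add the point at infinity: total = 13.

#E(F_13) = 13


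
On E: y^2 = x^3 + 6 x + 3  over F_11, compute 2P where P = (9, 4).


Doubling: s = (3 x1^2 + a) / (2 y1)
s = (3*9^2 + 6) / (2*4) mod 11 = 5
x3 = s^2 - 2 x1 mod 11 = 5^2 - 2*9 = 7
y3 = s (x1 - x3) - y1 mod 11 = 5 * (9 - 7) - 4 = 6

2P = (7, 6)


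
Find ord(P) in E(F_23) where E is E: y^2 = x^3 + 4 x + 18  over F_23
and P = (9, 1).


Compute successive multiples of P until we hit O:
  1P = (9, 1)
  2P = (14, 14)
  3P = (4, 12)
  4P = (13, 17)
  5P = (17, 13)
  6P = (5, 5)
  7P = (10, 0)
  8P = (5, 18)
  ... (continuing to 14P)
  14P = O

ord(P) = 14


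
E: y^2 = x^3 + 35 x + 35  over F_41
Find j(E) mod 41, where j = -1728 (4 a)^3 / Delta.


Delta = -16(4 a^3 + 27 b^2) mod 41 = 35
-1728 * (4 a)^3 = -1728 * (4*35)^3 mod 41 = 1
j = 1 * 35^(-1) mod 41 = 34

j = 34 (mod 41)


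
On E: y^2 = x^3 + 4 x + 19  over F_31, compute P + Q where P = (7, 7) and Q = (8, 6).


P != Q, so use the chord formula.
s = (y2 - y1) / (x2 - x1) = (30) / (1) mod 31 = 30
x3 = s^2 - x1 - x2 mod 31 = 30^2 - 7 - 8 = 17
y3 = s (x1 - x3) - y1 mod 31 = 30 * (7 - 17) - 7 = 3

P + Q = (17, 3)


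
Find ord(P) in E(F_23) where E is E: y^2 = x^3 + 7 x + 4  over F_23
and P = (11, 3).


Compute successive multiples of P until we hit O:
  1P = (11, 3)
  2P = (19, 2)
  3P = (2, 16)
  4P = (3, 11)
  5P = (10, 19)
  6P = (5, 16)
  7P = (20, 5)
  8P = (0, 2)
  ... (continuing to 25P)
  25P = O

ord(P) = 25


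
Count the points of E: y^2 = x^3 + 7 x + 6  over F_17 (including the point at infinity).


For each x in F_17, count y with y^2 = x^3 + 7 x + 6 mod 17:
  x = 4: RHS = 13, y in [8, 9]  -> 2 point(s)
  x = 5: RHS = 13, y in [8, 9]  -> 2 point(s)
  x = 6: RHS = 9, y in [3, 14]  -> 2 point(s)
  x = 8: RHS = 13, y in [8, 9]  -> 2 point(s)
  x = 9: RHS = 16, y in [4, 13]  -> 2 point(s)
  x = 12: RHS = 16, y in [4, 13]  -> 2 point(s)
  x = 13: RHS = 16, y in [4, 13]  -> 2 point(s)
  x = 14: RHS = 9, y in [3, 14]  -> 2 point(s)
  x = 15: RHS = 1, y in [1, 16]  -> 2 point(s)
  x = 16: RHS = 15, y in [7, 10]  -> 2 point(s)
Affine points: 20. Add the point at infinity: total = 21.

#E(F_17) = 21


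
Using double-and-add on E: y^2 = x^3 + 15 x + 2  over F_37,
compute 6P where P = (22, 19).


k = 6 = 110_2 (binary, LSB first: 011)
Double-and-add from P = (22, 19):
  bit 0 = 0: acc unchanged = O
  bit 1 = 1: acc = O + (14, 25) = (14, 25)
  bit 2 = 1: acc = (14, 25) + (13, 10) = (13, 27)

6P = (13, 27)


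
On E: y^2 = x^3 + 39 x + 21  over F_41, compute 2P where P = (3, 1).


Doubling: s = (3 x1^2 + a) / (2 y1)
s = (3*3^2 + 39) / (2*1) mod 41 = 33
x3 = s^2 - 2 x1 mod 41 = 33^2 - 2*3 = 17
y3 = s (x1 - x3) - y1 mod 41 = 33 * (3 - 17) - 1 = 29

2P = (17, 29)


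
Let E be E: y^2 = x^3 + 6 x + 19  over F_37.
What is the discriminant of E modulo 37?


4 a^3 + 27 b^2 = 4*6^3 + 27*19^2 = 864 + 9747 = 10611
Delta = -16 * (10611) = -169776
Delta mod 37 = 17

Delta = 17 (mod 37)


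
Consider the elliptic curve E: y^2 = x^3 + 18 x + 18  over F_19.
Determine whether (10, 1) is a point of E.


Check whether y^2 = x^3 + 18 x + 18 (mod 19) for (x, y) = (10, 1).
LHS: y^2 = 1^2 mod 19 = 1
RHS: x^3 + 18 x + 18 = 10^3 + 18*10 + 18 mod 19 = 1
LHS = RHS

Yes, on the curve


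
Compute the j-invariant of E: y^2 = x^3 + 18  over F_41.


Delta = -16(4 a^3 + 27 b^2) mod 41 = 6
-1728 * (4 a)^3 = -1728 * (4*0)^3 mod 41 = 0
j = 0 * 6^(-1) mod 41 = 0

j = 0 (mod 41)


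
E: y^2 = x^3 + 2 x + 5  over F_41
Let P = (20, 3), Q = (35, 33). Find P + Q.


P != Q, so use the chord formula.
s = (y2 - y1) / (x2 - x1) = (30) / (15) mod 41 = 2
x3 = s^2 - x1 - x2 mod 41 = 2^2 - 20 - 35 = 31
y3 = s (x1 - x3) - y1 mod 41 = 2 * (20 - 31) - 3 = 16

P + Q = (31, 16)


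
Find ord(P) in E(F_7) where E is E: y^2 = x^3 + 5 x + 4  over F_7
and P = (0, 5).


Compute successive multiples of P until we hit O:
  1P = (0, 5)
  2P = (2, 1)
  3P = (2, 6)
  4P = (0, 2)
  5P = O

ord(P) = 5


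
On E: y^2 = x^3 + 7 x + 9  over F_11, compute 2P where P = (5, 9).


Doubling: s = (3 x1^2 + a) / (2 y1)
s = (3*5^2 + 7) / (2*9) mod 11 = 7
x3 = s^2 - 2 x1 mod 11 = 7^2 - 2*5 = 6
y3 = s (x1 - x3) - y1 mod 11 = 7 * (5 - 6) - 9 = 6

2P = (6, 6)


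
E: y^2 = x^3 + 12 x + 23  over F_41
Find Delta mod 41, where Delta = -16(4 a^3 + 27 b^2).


4 a^3 + 27 b^2 = 4*12^3 + 27*23^2 = 6912 + 14283 = 21195
Delta = -16 * (21195) = -339120
Delta mod 41 = 32

Delta = 32 (mod 41)


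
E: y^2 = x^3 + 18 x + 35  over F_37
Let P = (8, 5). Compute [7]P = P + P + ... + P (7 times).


k = 7 = 111_2 (binary, LSB first: 111)
Double-and-add from P = (8, 5):
  bit 0 = 1: acc = O + (8, 5) = (8, 5)
  bit 1 = 1: acc = (8, 5) + (18, 7) = (14, 16)
  bit 2 = 1: acc = (14, 16) + (5, 19) = (14, 21)

7P = (14, 21)


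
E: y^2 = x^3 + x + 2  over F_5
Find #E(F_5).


For each x in F_5, count y with y^2 = x^3 + 1 x + 2 mod 5:
  x = 1: RHS = 4, y in [2, 3]  -> 2 point(s)
  x = 4: RHS = 0, y in [0]  -> 1 point(s)
Affine points: 3. Add the point at infinity: total = 4.

#E(F_5) = 4


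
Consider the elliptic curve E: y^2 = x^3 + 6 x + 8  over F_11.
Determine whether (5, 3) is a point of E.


Check whether y^2 = x^3 + 6 x + 8 (mod 11) for (x, y) = (5, 3).
LHS: y^2 = 3^2 mod 11 = 9
RHS: x^3 + 6 x + 8 = 5^3 + 6*5 + 8 mod 11 = 9
LHS = RHS

Yes, on the curve


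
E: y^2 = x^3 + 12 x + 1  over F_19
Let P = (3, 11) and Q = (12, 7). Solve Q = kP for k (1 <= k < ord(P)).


Enumerate multiples of P until we hit Q = (12, 7):
  1P = (3, 11)
  2P = (11, 18)
  3P = (12, 12)
  4P = (8, 18)
  5P = (13, 13)
  6P = (0, 1)
  7P = (6, 17)
  8P = (14, 5)
  9P = (18, 11)
  10P = (17, 8)
  11P = (10, 0)
  12P = (17, 11)
  13P = (18, 8)
  14P = (14, 14)
  15P = (6, 2)
  16P = (0, 18)
  17P = (13, 6)
  18P = (8, 1)
  19P = (12, 7)
Match found at i = 19.

k = 19


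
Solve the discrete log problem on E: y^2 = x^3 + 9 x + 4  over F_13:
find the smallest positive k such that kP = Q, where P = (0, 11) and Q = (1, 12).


Enumerate multiples of P until we hit Q = (1, 12):
  1P = (0, 11)
  2P = (1, 1)
  3P = (8, 4)
  4P = (8, 9)
  5P = (1, 12)
Match found at i = 5.

k = 5


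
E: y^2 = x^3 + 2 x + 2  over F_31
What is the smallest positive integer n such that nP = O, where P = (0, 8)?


Compute successive multiples of P until we hit O:
  1P = (0, 8)
  2P = (16, 21)
  3P = (9, 6)
  4P = (1, 6)
  5P = (3, 29)
  6P = (15, 11)
  7P = (21, 25)
  8P = (7, 7)
  ... (continuing to 26P)
  26P = O

ord(P) = 26


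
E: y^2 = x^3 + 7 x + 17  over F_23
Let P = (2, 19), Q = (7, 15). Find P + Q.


P != Q, so use the chord formula.
s = (y2 - y1) / (x2 - x1) = (19) / (5) mod 23 = 13
x3 = s^2 - x1 - x2 mod 23 = 13^2 - 2 - 7 = 22
y3 = s (x1 - x3) - y1 mod 23 = 13 * (2 - 22) - 19 = 20

P + Q = (22, 20)


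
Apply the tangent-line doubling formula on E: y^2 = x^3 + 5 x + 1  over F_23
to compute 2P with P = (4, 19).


Doubling: s = (3 x1^2 + a) / (2 y1)
s = (3*4^2 + 5) / (2*19) mod 23 = 2
x3 = s^2 - 2 x1 mod 23 = 2^2 - 2*4 = 19
y3 = s (x1 - x3) - y1 mod 23 = 2 * (4 - 19) - 19 = 20

2P = (19, 20)


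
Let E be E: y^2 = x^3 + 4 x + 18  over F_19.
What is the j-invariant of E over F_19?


Delta = -16(4 a^3 + 27 b^2) mod 19 = 13
-1728 * (4 a)^3 = -1728 * (4*4)^3 mod 19 = 11
j = 11 * 13^(-1) mod 19 = 14

j = 14 (mod 19)


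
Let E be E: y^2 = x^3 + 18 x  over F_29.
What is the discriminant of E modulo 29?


4 a^3 + 27 b^2 = 4*18^3 + 27*0^2 = 23328 + 0 = 23328
Delta = -16 * (23328) = -373248
Delta mod 29 = 11

Delta = 11 (mod 29)


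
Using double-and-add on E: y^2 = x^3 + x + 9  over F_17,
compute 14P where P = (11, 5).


k = 14 = 1110_2 (binary, LSB first: 0111)
Double-and-add from P = (11, 5):
  bit 0 = 0: acc unchanged = O
  bit 1 = 1: acc = O + (13, 14) = (13, 14)
  bit 2 = 1: acc = (13, 14) + (10, 4) = (7, 6)
  bit 3 = 1: acc = (7, 6) + (12, 10) = (0, 3)

14P = (0, 3)


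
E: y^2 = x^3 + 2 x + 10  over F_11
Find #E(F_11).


For each x in F_11, count y with y^2 = x^3 + 2 x + 10 mod 11:
  x = 2: RHS = 0, y in [0]  -> 1 point(s)
  x = 4: RHS = 5, y in [4, 7]  -> 2 point(s)
  x = 7: RHS = 4, y in [2, 9]  -> 2 point(s)
  x = 9: RHS = 9, y in [3, 8]  -> 2 point(s)
Affine points: 7. Add the point at infinity: total = 8.

#E(F_11) = 8


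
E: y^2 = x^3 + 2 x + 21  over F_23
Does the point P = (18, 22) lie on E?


Check whether y^2 = x^3 + 2 x + 21 (mod 23) for (x, y) = (18, 22).
LHS: y^2 = 22^2 mod 23 = 1
RHS: x^3 + 2 x + 21 = 18^3 + 2*18 + 21 mod 23 = 1
LHS = RHS

Yes, on the curve


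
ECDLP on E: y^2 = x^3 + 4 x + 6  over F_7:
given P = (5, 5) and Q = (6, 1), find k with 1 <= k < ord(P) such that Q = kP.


Enumerate multiples of P until we hit Q = (6, 1):
  1P = (5, 5)
  2P = (6, 6)
  3P = (4, 3)
  4P = (2, 1)
  5P = (1, 5)
  6P = (1, 2)
  7P = (2, 6)
  8P = (4, 4)
  9P = (6, 1)
Match found at i = 9.

k = 9


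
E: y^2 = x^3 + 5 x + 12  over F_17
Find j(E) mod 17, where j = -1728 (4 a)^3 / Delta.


Delta = -16(4 a^3 + 27 b^2) mod 17 = 2
-1728 * (4 a)^3 = -1728 * (4*5)^3 mod 17 = 9
j = 9 * 2^(-1) mod 17 = 13

j = 13 (mod 17)


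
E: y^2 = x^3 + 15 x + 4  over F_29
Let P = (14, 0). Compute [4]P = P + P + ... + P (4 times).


k = 4 = 100_2 (binary, LSB first: 001)
Double-and-add from P = (14, 0):
  bit 0 = 0: acc unchanged = O
  bit 1 = 0: acc unchanged = O
  bit 2 = 1: acc = O + O = O

4P = O


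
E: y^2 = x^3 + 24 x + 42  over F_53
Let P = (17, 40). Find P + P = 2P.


Doubling: s = (3 x1^2 + a) / (2 y1)
s = (3*17^2 + 24) / (2*40) mod 53 = 33
x3 = s^2 - 2 x1 mod 53 = 33^2 - 2*17 = 48
y3 = s (x1 - x3) - y1 mod 53 = 33 * (17 - 48) - 40 = 50

2P = (48, 50)


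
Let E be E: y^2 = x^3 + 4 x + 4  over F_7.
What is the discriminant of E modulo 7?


4 a^3 + 27 b^2 = 4*4^3 + 27*4^2 = 256 + 432 = 688
Delta = -16 * (688) = -11008
Delta mod 7 = 3

Delta = 3 (mod 7)


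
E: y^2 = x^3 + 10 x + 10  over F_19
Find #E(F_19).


For each x in F_19, count y with y^2 = x^3 + 10 x + 10 mod 19:
  x = 2: RHS = 0, y in [0]  -> 1 point(s)
  x = 4: RHS = 0, y in [0]  -> 1 point(s)
  x = 6: RHS = 1, y in [1, 18]  -> 2 point(s)
  x = 7: RHS = 5, y in [9, 10]  -> 2 point(s)
  x = 11: RHS = 7, y in [8, 11]  -> 2 point(s)
  x = 13: RHS = 0, y in [0]  -> 1 point(s)
  x = 14: RHS = 6, y in [5, 14]  -> 2 point(s)
  x = 15: RHS = 1, y in [1, 18]  -> 2 point(s)
  x = 17: RHS = 1, y in [1, 18]  -> 2 point(s)
Affine points: 15. Add the point at infinity: total = 16.

#E(F_19) = 16


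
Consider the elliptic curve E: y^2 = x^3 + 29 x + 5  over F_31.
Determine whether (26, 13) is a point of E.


Check whether y^2 = x^3 + 29 x + 5 (mod 31) for (x, y) = (26, 13).
LHS: y^2 = 13^2 mod 31 = 14
RHS: x^3 + 29 x + 5 = 26^3 + 29*26 + 5 mod 31 = 14
LHS = RHS

Yes, on the curve


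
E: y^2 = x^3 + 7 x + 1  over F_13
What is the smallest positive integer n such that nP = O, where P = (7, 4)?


Compute successive multiples of P until we hit O:
  1P = (7, 4)
  2P = (8, 6)
  3P = (2, 6)
  4P = (0, 1)
  5P = (3, 7)
  6P = (6, 5)
  7P = (1, 3)
  8P = (9, 0)
  ... (continuing to 16P)
  16P = O

ord(P) = 16


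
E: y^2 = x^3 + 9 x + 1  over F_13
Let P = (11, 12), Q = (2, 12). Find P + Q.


P != Q, so use the chord formula.
s = (y2 - y1) / (x2 - x1) = (0) / (4) mod 13 = 0
x3 = s^2 - x1 - x2 mod 13 = 0^2 - 11 - 2 = 0
y3 = s (x1 - x3) - y1 mod 13 = 0 * (11 - 0) - 12 = 1

P + Q = (0, 1)


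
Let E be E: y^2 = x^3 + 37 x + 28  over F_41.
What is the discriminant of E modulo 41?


4 a^3 + 27 b^2 = 4*37^3 + 27*28^2 = 202612 + 21168 = 223780
Delta = -16 * (223780) = -3580480
Delta mod 41 = 9

Delta = 9 (mod 41)


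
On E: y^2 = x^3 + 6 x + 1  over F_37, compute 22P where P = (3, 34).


k = 22 = 10110_2 (binary, LSB first: 01101)
Double-and-add from P = (3, 34):
  bit 0 = 0: acc unchanged = O
  bit 1 = 1: acc = O + (15, 32) = (15, 32)
  bit 2 = 1: acc = (15, 32) + (0, 1) = (34, 20)
  bit 3 = 0: acc unchanged = (34, 20)
  bit 4 = 1: acc = (34, 20) + (12, 5) = (29, 12)

22P = (29, 12)


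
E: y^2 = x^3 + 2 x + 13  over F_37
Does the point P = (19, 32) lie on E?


Check whether y^2 = x^3 + 2 x + 13 (mod 37) for (x, y) = (19, 32).
LHS: y^2 = 32^2 mod 37 = 25
RHS: x^3 + 2 x + 13 = 19^3 + 2*19 + 13 mod 37 = 28
LHS != RHS

No, not on the curve


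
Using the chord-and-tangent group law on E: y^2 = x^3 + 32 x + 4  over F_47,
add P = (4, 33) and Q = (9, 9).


P != Q, so use the chord formula.
s = (y2 - y1) / (x2 - x1) = (23) / (5) mod 47 = 14
x3 = s^2 - x1 - x2 mod 47 = 14^2 - 4 - 9 = 42
y3 = s (x1 - x3) - y1 mod 47 = 14 * (4 - 42) - 33 = 46

P + Q = (42, 46)


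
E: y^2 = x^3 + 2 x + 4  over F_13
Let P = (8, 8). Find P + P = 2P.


Doubling: s = (3 x1^2 + a) / (2 y1)
s = (3*8^2 + 2) / (2*8) mod 13 = 4
x3 = s^2 - 2 x1 mod 13 = 4^2 - 2*8 = 0
y3 = s (x1 - x3) - y1 mod 13 = 4 * (8 - 0) - 8 = 11

2P = (0, 11)


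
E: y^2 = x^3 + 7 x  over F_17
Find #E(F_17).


For each x in F_17, count y with y^2 = x^3 + 7 x + 0 mod 17:
  x = 0: RHS = 0, y in [0]  -> 1 point(s)
  x = 1: RHS = 8, y in [5, 12]  -> 2 point(s)
  x = 7: RHS = 1, y in [1, 16]  -> 2 point(s)
  x = 10: RHS = 16, y in [4, 13]  -> 2 point(s)
  x = 16: RHS = 9, y in [3, 14]  -> 2 point(s)
Affine points: 9. Add the point at infinity: total = 10.

#E(F_17) = 10


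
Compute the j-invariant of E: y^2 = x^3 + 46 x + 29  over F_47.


Delta = -16(4 a^3 + 27 b^2) mod 47 = 15
-1728 * (4 a)^3 = -1728 * (4*46)^3 mod 47 = 1
j = 1 * 15^(-1) mod 47 = 22

j = 22 (mod 47)


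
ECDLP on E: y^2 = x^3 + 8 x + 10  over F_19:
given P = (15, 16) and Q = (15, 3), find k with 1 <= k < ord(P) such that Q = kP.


Enumerate multiples of P until we hit Q = (15, 3):
  1P = (15, 16)
  2P = (17, 9)
  3P = (4, 12)
  4P = (5, 17)
  5P = (3, 17)
  6P = (8, 4)
  7P = (16, 4)
  8P = (18, 1)
  9P = (11, 2)
  10P = (10, 11)
  11P = (14, 4)
  12P = (1, 0)
  13P = (14, 15)
  14P = (10, 8)
  15P = (11, 17)
  16P = (18, 18)
  17P = (16, 15)
  18P = (8, 15)
  19P = (3, 2)
  20P = (5, 2)
  21P = (4, 7)
  22P = (17, 10)
  23P = (15, 3)
Match found at i = 23.

k = 23


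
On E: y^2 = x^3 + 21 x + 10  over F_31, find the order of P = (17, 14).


Compute successive multiples of P until we hit O:
  1P = (17, 14)
  2P = (7, 2)
  3P = (1, 30)
  4P = (14, 14)
  5P = (0, 17)
  6P = (18, 19)
  7P = (21, 28)
  8P = (13, 0)
  ... (continuing to 16P)
  16P = O

ord(P) = 16


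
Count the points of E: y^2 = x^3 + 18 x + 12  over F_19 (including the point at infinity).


For each x in F_19, count y with y^2 = x^3 + 18 x + 12 mod 19:
  x = 3: RHS = 17, y in [6, 13]  -> 2 point(s)
  x = 7: RHS = 6, y in [5, 14]  -> 2 point(s)
  x = 13: RHS = 11, y in [7, 12]  -> 2 point(s)
  x = 14: RHS = 6, y in [5, 14]  -> 2 point(s)
  x = 15: RHS = 9, y in [3, 16]  -> 2 point(s)
  x = 16: RHS = 7, y in [8, 11]  -> 2 point(s)
  x = 17: RHS = 6, y in [5, 14]  -> 2 point(s)
Affine points: 14. Add the point at infinity: total = 15.

#E(F_19) = 15


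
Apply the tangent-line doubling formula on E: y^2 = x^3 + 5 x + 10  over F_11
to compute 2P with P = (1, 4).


Doubling: s = (3 x1^2 + a) / (2 y1)
s = (3*1^2 + 5) / (2*4) mod 11 = 1
x3 = s^2 - 2 x1 mod 11 = 1^2 - 2*1 = 10
y3 = s (x1 - x3) - y1 mod 11 = 1 * (1 - 10) - 4 = 9

2P = (10, 9)


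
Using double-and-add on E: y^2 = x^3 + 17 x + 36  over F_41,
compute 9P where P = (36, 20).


k = 9 = 1001_2 (binary, LSB first: 1001)
Double-and-add from P = (36, 20):
  bit 0 = 1: acc = O + (36, 20) = (36, 20)
  bit 1 = 0: acc unchanged = (36, 20)
  bit 2 = 0: acc unchanged = (36, 20)
  bit 3 = 1: acc = (36, 20) + (4, 2) = (5, 0)

9P = (5, 0)
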